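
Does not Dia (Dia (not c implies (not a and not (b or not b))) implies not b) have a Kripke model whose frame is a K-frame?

Satisfiable

1. not Dia (Dia (not c implies (not a and not (b or not b))) implies not b), 0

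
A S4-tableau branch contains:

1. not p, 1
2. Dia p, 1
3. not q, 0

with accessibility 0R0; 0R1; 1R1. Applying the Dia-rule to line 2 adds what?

a fresh world 2 with 1R2, and p at 2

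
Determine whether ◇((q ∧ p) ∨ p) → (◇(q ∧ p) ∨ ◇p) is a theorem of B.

Valid in B

Tableau for the negation ¬(◇((q ∧ p) ∨ p) → (◇(q ∧ p) ∨ ◇p)):
1. ¬(◇((q ∧ p) ∨ p) → (◇(q ∧ p) ∨ ◇p)), 0
2. ◇((q ∧ p) ∨ p), 0   [¬→-rule on 1]
3. ¬(◇(q ∧ p) ∨ ◇p), 0   [¬→-rule on 1]
4. ¬◇(q ∧ p), 0   [¬∨-rule on 3]
5. ¬◇p, 0   [¬∨-rule on 3]
6. ¬(q ∧ p), 0   [¬◇-rule on 4 via 0R0]
7. ¬p, 0   [¬◇-rule on 5 via 0R0]
8. (q ∧ p) ∨ p, 1   [◇-rule on 2: fresh world 1, 0R1]
9. ¬(q ∧ p), 1   [¬◇-rule on 4 via 0R1]
10. ¬p, 1   [¬◇-rule on 5 via 0R1]
11. q ∧ p, 1   [∨-rule on 8 (branches; this branch)]
12. q, 1   [∧-rule on 11]
13. p, 1   [∧-rule on 11]
Accessibility: 0R0, 0R1, 1R0, 1R1
Branch closes: p and ¬p both at 1.
All branches of the negation close; one closing branch shown above.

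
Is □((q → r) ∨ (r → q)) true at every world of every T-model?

Valid in T

Tableau for the negation ¬□((q → r) ∨ (r → q)):
1. ¬□((q → r) ∨ (r → q)), u
2. ¬((q → r) ∨ (r → q)), v
3. ¬(q → r), v
4. ¬(r → q), v
5. q, v
6. ¬r, v
7. r, v
8. ¬q, v
Accessibility: uRu, uRv, vRv
Branch closes: r and ¬r both at v.
Every branch of the negation's tableau closes; the branch above is one of them.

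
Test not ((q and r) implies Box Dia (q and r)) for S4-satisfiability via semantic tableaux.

Yes, satisfiable

1. not ((q and r) implies Box Dia (q and r)), w0
2. q and r, w0
3. not Box Dia (q and r), w0
4. q, w0
5. r, w0
6. not Dia (q and r), w1
7. not (q and r), w1
8. not r, w1
Accessibility: w0Rw0, w0Rw1, w1Rw1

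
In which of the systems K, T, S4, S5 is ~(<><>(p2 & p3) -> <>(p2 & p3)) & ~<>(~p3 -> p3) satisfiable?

K, T

S4-tableau for the formula:
1. ~(<><>(p2 & p3) -> <>(p2 & p3)) & ~<>(~p3 -> p3), w0
2. ~(<><>(p2 & p3) -> <>(p2 & p3)), w0
3. ~<>(~p3 -> p3), w0
4. <><>(p2 & p3), w0
5. ~<>(p2 & p3), w0
6. ~(~p3 -> p3), w0
7. ~p3, w0
8. ~(p2 & p3), w0
9. <>(p2 & p3), w1
10. ~(~p3 -> p3), w1
11. ~p3, w1
12. ~(p2 & p3), w1
13. p2 & p3, w2
14. p2, w2
15. p3, w2
16. ~(~p3 -> p3), w2
17. ~p3, w2
Accessibility: w0Rw0, w0Rw1, w0Rw2, w1Rw1, w1Rw2, w2Rw2
Branch closes: p3 and ~p3 both at w2.
Every branch closes (one shown): unsatisfiable in S4, hence also in S5 (every S5-frame is an S4-frame).
T-tableau for the formula:
1. ~(<><>(p2 & p3) -> <>(p2 & p3)) & ~<>(~p3 -> p3), w0
2. ~(<><>(p2 & p3) -> <>(p2 & p3)), w0
3. ~<>(~p3 -> p3), w0
4. <><>(p2 & p3), w0
5. ~<>(p2 & p3), w0
6. ~(~p3 -> p3), w0
7. ~p3, w0
8. ~(p2 & p3), w0
9. <>(p2 & p3), w1
10. ~(~p3 -> p3), w1
11. ~p3, w1
12. ~(p2 & p3), w1
13. p2 & p3, w2
14. p2, w2
15. p3, w2
Accessibility: w0Rw0, w0Rw1, w1Rw1, w1Rw2, w2Rw2
Complete open branch: satisfiable in T, hence also in K (this T-model is also a K-model).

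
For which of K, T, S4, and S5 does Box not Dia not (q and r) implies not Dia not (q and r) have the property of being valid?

T-tableau for the negation not (Box not Dia not (q and r) implies not Dia not (q and r)):
1. not (Box not Dia not (q and r) implies not Dia not (q and r)), u
2. Box not Dia not (q and r), u
3. Dia not (q and r), u
4. not Dia not (q and r), u
5. q and r, u
6. q, u
7. r, u
8. not (q and r), v
9. not Dia not (q and r), v
10. q and r, v
11. q, v
12. r, v
13. not r, v
Accessibility: uRu, uRv, vRv
Branch closes: r and not r both at v.
Every branch closes (one shown): valid in T, hence also in S4, S5 (every theorem of T is a theorem of S4 and S5).
K-tableau for the negation not (Box not Dia not (q and r) implies not Dia not (q and r)):
1. not (Box not Dia not (q and r) implies not Dia not (q and r)), u
2. Box not Dia not (q and r), u
3. Dia not (q and r), u
4. not (q and r), v
5. not Dia not (q and r), v
6. not r, v
Accessibility: uRv
Complete open branch: countermodel on a K-frame, so not valid in K.

T, S4, S5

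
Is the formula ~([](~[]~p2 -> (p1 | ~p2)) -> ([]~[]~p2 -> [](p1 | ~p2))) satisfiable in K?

1. ~([](~[]~p2 -> (p1 | ~p2)) -> ([]~[]~p2 -> [](p1 | ~p2))), 0
2. [](~[]~p2 -> (p1 | ~p2)), 0
3. ~([]~[]~p2 -> [](p1 | ~p2)), 0
4. []~[]~p2, 0
5. ~[](p1 | ~p2), 0
6. ~(p1 | ~p2), 1
7. ~p1, 1
8. p2, 1
9. ~[]~p2 -> (p1 | ~p2), 1
10. ~[]~p2, 1
11. []~p2, 1
12. p2, 2
13. ~p2, 2
Accessibility: 0R1, 1R2
Branch closes: p2 and ~p2 both at 2.
(One branch shown.) All branches close.

No, unsatisfiable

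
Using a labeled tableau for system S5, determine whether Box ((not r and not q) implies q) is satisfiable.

Satisfiable (open branch found)

1. Box ((not r and not q) implies q), u
2. (not r and not q) implies q, u   [Box-rule on 1 via uRu]
3. q, u   [implies-rule on 2 (branches; this branch)]
Accessibility: uRu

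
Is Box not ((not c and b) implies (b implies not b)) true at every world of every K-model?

Tableau for the negation not Box not ((not c and b) implies (b implies not b)):
1. not Box not ((not c and b) implies (b implies not b)), u
2. (not c and b) implies (b implies not b), v
3. b implies not b, v
4. not b, v
Accessibility: uRv
The negation has an open branch (countermodel exists).

No, not valid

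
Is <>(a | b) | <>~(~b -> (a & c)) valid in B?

Tableau for the negation ~(<>(a | b) | <>~(~b -> (a & c))):
1. ~(<>(a | b) | <>~(~b -> (a & c))), u
2. ~<>(a | b), u
3. ~<>~(~b -> (a & c)), u
4. ~(a | b), u
5. ~a, u
6. ~b, u
7. ~b -> (a & c), u
8. a & c, u
9. a, u
10. c, u
Accessibility: uRu
Branch closes: a and ~a both at u.
All branches of the negation close; one closing branch shown above.

Yes, valid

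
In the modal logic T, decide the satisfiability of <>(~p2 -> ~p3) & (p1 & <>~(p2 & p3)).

1. <>(~p2 -> ~p3) & (p1 & <>~(p2 & p3)), u
2. <>(~p2 -> ~p3), u
3. p1 & <>~(p2 & p3), u
4. p1, u
5. <>~(p2 & p3), u
6. ~p2 -> ~p3, v
7. ~p3, v
8. ~(p2 & p3), w
9. ~p3, w
Accessibility: uRu, uRv, uRw, vRv, wRw

Satisfiable (open branch found)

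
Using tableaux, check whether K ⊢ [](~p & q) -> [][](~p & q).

Tableau for the negation ~([](~p & q) -> [][](~p & q)):
1. ~([](~p & q) -> [][](~p & q)), w0
2. [](~p & q), w0   [~->-rule on 1]
3. ~[][](~p & q), w0   [~->-rule on 1]
4. ~[](~p & q), w1   [~[]-rule on 3: fresh world w1, w0Rw1]
5. ~p & q, w1   [[]-rule on 2 via w0Rw1]
6. ~p, w1   [&-rule on 5]
7. q, w1   [&-rule on 5]
8. ~(~p & q), w2   [~[]-rule on 4: fresh world w2, w1Rw2]
9. ~q, w2   [~&-rule on 8 (branches; this branch)]
Accessibility: w0Rw1, w1Rw2
The negation has an open branch (countermodel exists).

No, not valid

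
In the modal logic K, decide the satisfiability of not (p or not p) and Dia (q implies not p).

Unsatisfiable (every branch closes)

1. not (p or not p) and Dia (q implies not p), u
2. not (p or not p), u   [and-rule on 1]
3. Dia (q implies not p), u   [and-rule on 1]
4. not p, u   [neg-or-rule on 2]
5. p, u   [neg-or-rule on 2]
Branch closes: p and not p both at u.
(One branch shown.) All branches close.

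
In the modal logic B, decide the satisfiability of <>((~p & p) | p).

Yes, satisfiable

1. <>((~p & p) | p), w0
2. (~p & p) | p, w1
3. p, w1
Accessibility: w0Rw0, w0Rw1, w1Rw0, w1Rw1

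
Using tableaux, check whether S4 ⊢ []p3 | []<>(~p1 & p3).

Tableau for the negation ~([]p3 | []<>(~p1 & p3)):
1. ~([]p3 | []<>(~p1 & p3)), u
2. ~[]p3, u
3. ~[]<>(~p1 & p3), u
4. ~p3, v
5. ~<>(~p1 & p3), w
6. ~(~p1 & p3), w
7. ~p3, w
Accessibility: uRu, uRv, uRw, vRv, wRw
The negation has an open branch (countermodel exists).

No, not valid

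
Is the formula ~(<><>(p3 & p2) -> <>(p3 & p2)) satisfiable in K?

Satisfiable (open branch found)

1. ~(<><>(p3 & p2) -> <>(p3 & p2)), u
2. <><>(p3 & p2), u
3. ~<>(p3 & p2), u
4. <>(p3 & p2), v
5. ~(p3 & p2), v
6. ~p2, v
7. p3 & p2, w
8. p3, w
9. p2, w
Accessibility: uRv, vRw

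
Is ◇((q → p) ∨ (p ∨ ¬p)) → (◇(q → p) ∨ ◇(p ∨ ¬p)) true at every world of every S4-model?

Valid

Tableau for the negation ¬(◇((q → p) ∨ (p ∨ ¬p)) → (◇(q → p) ∨ ◇(p ∨ ¬p))):
1. ¬(◇((q → p) ∨ (p ∨ ¬p)) → (◇(q → p) ∨ ◇(p ∨ ¬p))), w0
2. ◇((q → p) ∨ (p ∨ ¬p)), w0   [¬→-rule on 1]
3. ¬(◇(q → p) ∨ ◇(p ∨ ¬p)), w0   [¬→-rule on 1]
4. ¬◇(q → p), w0   [¬∨-rule on 3]
5. ¬◇(p ∨ ¬p), w0   [¬∨-rule on 3]
6. ¬(q → p), w0   [¬◇-rule on 4 via w0Rw0]
7. q, w0   [¬→-rule on 6]
8. ¬p, w0   [¬→-rule on 6]
9. ¬(p ∨ ¬p), w0   [¬◇-rule on 5 via w0Rw0]
10. p, w0   [¬∨-rule on 9]
Accessibility: w0Rw0
Branch closes: p and ¬p both at w0.
All branches of the negation close; one closing branch shown above.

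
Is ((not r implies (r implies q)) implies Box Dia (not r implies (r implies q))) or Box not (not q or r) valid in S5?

Valid in S5

Tableau for the negation not (((not r implies (r implies q)) implies Box Dia (not r implies (r implies q))) or Box not (not q or r)):
1. not (((not r implies (r implies q)) implies Box Dia (not r implies (r implies q))) or Box not (not q or r)), w0
2. not ((not r implies (r implies q)) implies Box Dia (not r implies (r implies q))), w0   [neg-or-rule on 1]
3. not Box not (not q or r), w0   [neg-or-rule on 1]
4. not r implies (r implies q), w0   [neg-implies-rule on 2]
5. not Box Dia (not r implies (r implies q)), w0   [neg-implies-rule on 2]
6. r implies q, w0   [implies-rule on 4 (branches; this branch)]
7. q, w0   [implies-rule on 6 (branches; this branch)]
8. not q or r, w1   [neg-Box-rule on 3: fresh world w1, w0Rw1]
9. r, w1   [or-rule on 8 (branches; this branch)]
10. not Dia (not r implies (r implies q)), w2   [neg-Box-rule on 5: fresh world w2, w0Rw2]
11. not (not r implies (r implies q)), w0   [neg-Dia-rule on 10 via w2Rw0]
12. not r, w0   [neg-implies-rule on 11]
13. not (r implies q), w0   [neg-implies-rule on 11]
14. r, w0   [neg-implies-rule on 13]
15. not q, w0   [neg-implies-rule on 13]
Accessibility: w0Rw0, w0Rw1, w0Rw2, w1Rw0, w1Rw1, w1Rw2, w2Rw0, w2Rw1, w2Rw2
Branch closes: r and not r both at w0.
All branches of the negation close; one closing branch shown above.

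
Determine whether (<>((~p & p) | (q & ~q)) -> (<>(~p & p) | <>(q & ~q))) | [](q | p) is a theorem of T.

Valid in T

Tableau for the negation ~((<>((~p & p) | (q & ~q)) -> (<>(~p & p) | <>(q & ~q))) | [](q | p)):
1. ~((<>((~p & p) | (q & ~q)) -> (<>(~p & p) | <>(q & ~q))) | [](q | p)), 0
2. ~(<>((~p & p) | (q & ~q)) -> (<>(~p & p) | <>(q & ~q))), 0
3. ~[](q | p), 0
4. <>((~p & p) | (q & ~q)), 0
5. ~(<>(~p & p) | <>(q & ~q)), 0
6. ~<>(~p & p), 0
7. ~<>(q & ~q), 0
8. ~(~p & p), 0
9. ~(q & ~q), 0
10. ~p, 0
11. q, 0
12. ~(q | p), 1
13. ~q, 1
14. ~p, 1
15. ~(~p & p), 1
16. ~(q & ~q), 1
17. (~p & p) | (q & ~q), 2
18. ~(~p & p), 2
19. ~(q & ~q), 2
20. q & ~q, 2
21. q, 2
22. ~q, 2
Accessibility: 0R0, 0R1, 0R2, 1R1, 2R2
Branch closes: q and ~q both at 2.
Every branch of the negation's tableau closes; the branch above is one of them.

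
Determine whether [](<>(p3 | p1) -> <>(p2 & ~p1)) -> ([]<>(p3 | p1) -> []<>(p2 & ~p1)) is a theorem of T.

Valid in T

Tableau for the negation ~([](<>(p3 | p1) -> <>(p2 & ~p1)) -> ([]<>(p3 | p1) -> []<>(p2 & ~p1))):
1. ~([](<>(p3 | p1) -> <>(p2 & ~p1)) -> ([]<>(p3 | p1) -> []<>(p2 & ~p1))), 0
2. [](<>(p3 | p1) -> <>(p2 & ~p1)), 0   [~->-rule on 1]
3. ~([]<>(p3 | p1) -> []<>(p2 & ~p1)), 0   [~->-rule on 1]
4. []<>(p3 | p1), 0   [~->-rule on 3]
5. ~[]<>(p2 & ~p1), 0   [~->-rule on 3]
6. <>(p3 | p1) -> <>(p2 & ~p1), 0   [[]-rule on 2 via 0R0]
7. <>(p3 | p1), 0   [[]-rule on 4 via 0R0]
8. <>(p2 & ~p1), 0   [->-rule on 6 (branches; this branch)]
9. ~<>(p2 & ~p1), 1   [~[]-rule on 5: fresh world 1, 0R1]
10. <>(p3 | p1) -> <>(p2 & ~p1), 1   [[]-rule on 2 via 0R1]
11. <>(p3 | p1), 1   [[]-rule on 4 via 0R1]
12. ~(p2 & ~p1), 1   [~<>-rule on 9 via 1R1]
13. <>(p2 & ~p1), 1   [->-rule on 10 (branches; this branch)]
14. p1, 1   [~&-rule on 12 (branches; this branch)]
15. p3 | p1, 2   [<>-rule on 7: fresh world 2, 0R2]
16. <>(p3 | p1) -> <>(p2 & ~p1), 2   [[]-rule on 2 via 0R2]
17. <>(p3 | p1), 2   [[]-rule on 4 via 0R2]
18. p1, 2   [|-rule on 15 (branches; this branch)]
19. <>(p2 & ~p1), 2   [->-rule on 16 (branches; this branch)]
20. p2 & ~p1, 3   [<>-rule on 8: fresh world 3, 0R3]
21. p2, 3   [&-rule on 20]
22. ~p1, 3   [&-rule on 20]
23. <>(p3 | p1) -> <>(p2 & ~p1), 3   [[]-rule on 2 via 0R3]
24. <>(p3 | p1), 3   [[]-rule on 4 via 0R3]
25. ~<>(p3 | p1), 3   [->-rule on 23 (branches; this branch)]
26. ~(p3 | p1), 3   [~<>-rule on 25 via 3R3]
27. ~p3, 3   [~|-rule on 26]
28. p3 | p1, 4   [<>-rule on 11: fresh world 4, 1R4]
29. ~(p2 & ~p1), 4   [~<>-rule on 9 via 1R4]
30. p1, 4   [|-rule on 28 (branches; this branch)]
31. p2 & ~p1, 5   [<>-rule on 13: fresh world 5, 1R5]
32. p2, 5   [&-rule on 31]
33. ~p1, 5   [&-rule on 31]
34. ~(p2 & ~p1), 5   [~<>-rule on 9 via 1R5]
35. p1, 5   [~&-rule on 34 (branches; this branch)]
Accessibility: 0R0, 0R1, 0R2, 0R3, 1R1, 1R4, 1R5, 2R2, 3R3, 4R4, 5R5
Branch closes: p1 and ~p1 both at 5.
All branches of the negation close; one closing branch shown above.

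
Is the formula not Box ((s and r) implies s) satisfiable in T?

Unsatisfiable

1. not Box ((s and r) implies s), 0
2. not ((s and r) implies s), 1
3. s and r, 1
4. not s, 1
5. s, 1
6. r, 1
Accessibility: 0R0, 0R1, 1R1
Branch closes: s and not s both at 1.
Every branch closes; the branch above is one of them.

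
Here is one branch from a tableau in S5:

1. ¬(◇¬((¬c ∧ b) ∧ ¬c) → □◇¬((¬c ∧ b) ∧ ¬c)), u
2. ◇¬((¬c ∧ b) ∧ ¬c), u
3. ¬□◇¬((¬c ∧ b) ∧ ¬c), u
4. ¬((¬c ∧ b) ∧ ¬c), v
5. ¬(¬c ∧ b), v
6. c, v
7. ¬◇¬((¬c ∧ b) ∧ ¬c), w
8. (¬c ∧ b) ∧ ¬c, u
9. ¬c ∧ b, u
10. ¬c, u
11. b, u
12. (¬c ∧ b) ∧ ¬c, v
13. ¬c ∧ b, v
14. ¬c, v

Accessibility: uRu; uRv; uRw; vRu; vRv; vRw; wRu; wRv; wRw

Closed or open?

Both c and ¬c appear at v.

Yes, closed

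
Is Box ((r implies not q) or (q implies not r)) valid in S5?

No, not valid

Tableau for the negation not Box ((r implies not q) or (q implies not r)):
1. not Box ((r implies not q) or (q implies not r)), u
2. not ((r implies not q) or (q implies not r)), v
3. not (r implies not q), v
4. not (q implies not r), v
5. r, v
6. q, v
Accessibility: uRu, uRv, vRu, vRv
The negation has an open branch (countermodel exists).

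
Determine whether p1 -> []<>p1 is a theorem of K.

Not valid

Tableau for the negation ~(p1 -> []<>p1):
1. ~(p1 -> []<>p1), 0
2. p1, 0
3. ~[]<>p1, 0
4. ~<>p1, 1
Accessibility: 0R1
The negation has an open branch (countermodel exists).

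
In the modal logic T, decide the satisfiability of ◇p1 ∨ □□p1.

1. ◇p1 ∨ □□p1, 0
2. □□p1, 0
3. □p1, 0
4. p1, 0
Accessibility: 0R0

Yes, satisfiable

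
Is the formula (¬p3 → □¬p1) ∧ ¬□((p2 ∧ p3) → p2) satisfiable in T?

1. (¬p3 → □¬p1) ∧ ¬□((p2 ∧ p3) → p2), u
2. ¬p3 → □¬p1, u
3. ¬□((p2 ∧ p3) → p2), u
4. □¬p1, u
5. ¬p1, u
6. ¬((p2 ∧ p3) → p2), v
7. p2 ∧ p3, v
8. ¬p2, v
9. p2, v
10. p3, v
Accessibility: uRu, uRv, vRv
Branch closes: p2 and ¬p2 both at v.
(One branch shown.) All branches close.

Unsatisfiable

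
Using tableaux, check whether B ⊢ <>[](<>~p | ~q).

No, not valid

Tableau for the negation ~<>[](<>~p | ~q):
1. ~<>[](<>~p | ~q), 0
2. ~[](<>~p | ~q), 0
3. ~(<>~p | ~q), 1
4. ~<>~p, 1
5. q, 1
6. ~[](<>~p | ~q), 1
7. p, 0
8. p, 1
9. ~(<>~p | ~q), 2
10. ~<>~p, 2
11. q, 2
12. p, 2
Accessibility: 0R0, 0R1, 1R0, 1R1, 1R2, 2R1, 2R2
The negation has an open branch (countermodel exists).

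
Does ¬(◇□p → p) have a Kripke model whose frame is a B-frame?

Unsatisfiable (every branch closes)

1. ¬(◇□p → p), w0
2. ◇□p, w0
3. ¬p, w0
4. □p, w1
5. p, w0
Accessibility: w0Rw0, w0Rw1, w1Rw0, w1Rw1
Branch closes: p and ¬p both at w0.
Every branch closes; the branch above is one of them.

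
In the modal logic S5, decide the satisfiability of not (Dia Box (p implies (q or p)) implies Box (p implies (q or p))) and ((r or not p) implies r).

Unsatisfiable (every branch closes)

1. not (Dia Box (p implies (q or p)) implies Box (p implies (q or p))) and ((r or not p) implies r), 0
2. not (Dia Box (p implies (q or p)) implies Box (p implies (q or p))), 0
3. (r or not p) implies r, 0
4. Dia Box (p implies (q or p)), 0
5. not Box (p implies (q or p)), 0
6. not (r or not p), 0
7. not r, 0
8. p, 0
9. Box (p implies (q or p)), 1
10. p implies (q or p), 0
11. p implies (q or p), 1
12. q or p, 0
13. q or p, 1
14. p, 1
15. not (p implies (q or p)), 2
16. p, 2
17. not (q or p), 2
18. not q, 2
19. not p, 2
Accessibility: 0R0, 0R1, 0R2, 1R0, 1R1, 1R2, 2R0, 2R1, 2R2
Branch closes: p and not p both at 2.
Every branch closes; the branch above is one of them.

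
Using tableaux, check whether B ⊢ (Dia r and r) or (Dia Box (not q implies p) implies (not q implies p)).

Tableau for the negation not ((Dia r and r) or (Dia Box (not q implies p) implies (not q implies p))):
1. not ((Dia r and r) or (Dia Box (not q implies p) implies (not q implies p))), u
2. not (Dia r and r), u
3. not (Dia Box (not q implies p) implies (not q implies p)), u
4. Dia Box (not q implies p), u
5. not (not q implies p), u
6. not q, u
7. not p, u
8. not Dia r, u
9. not r, u
10. Box (not q implies p), v
11. not r, v
12. not q implies p, u
13. not q implies p, v
14. p, u
Accessibility: uRu, uRv, vRu, vRv
Branch closes: p and not p both at u.
All branches of the negation close; one closing branch shown above.

Valid in B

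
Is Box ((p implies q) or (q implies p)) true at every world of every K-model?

Valid in K

Tableau for the negation not Box ((p implies q) or (q implies p)):
1. not Box ((p implies q) or (q implies p)), 0
2. not ((p implies q) or (q implies p)), 1
3. not (p implies q), 1
4. not (q implies p), 1
5. p, 1
6. not q, 1
7. q, 1
8. not p, 1
Accessibility: 0R1
Branch closes: q and not q both at 1.
All branches of the negation close; one closing branch shown above.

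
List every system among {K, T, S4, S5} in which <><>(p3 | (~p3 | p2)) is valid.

T-tableau for the negation ~<><>(p3 | (~p3 | p2)):
1. ~<><>(p3 | (~p3 | p2)), w0
2. ~<>(p3 | (~p3 | p2)), w0   [~<>-rule on 1 via w0Rw0]
3. ~(p3 | (~p3 | p2)), w0   [~<>-rule on 2 via w0Rw0]
4. ~p3, w0   [~|-rule on 3]
5. ~(~p3 | p2), w0   [~|-rule on 3]
6. p3, w0   [~|-rule on 5]
7. ~p2, w0   [~|-rule on 5]
Accessibility: w0Rw0
Branch closes: p3 and ~p3 both at w0.
Every branch closes (one shown): valid in T, hence also in S4, S5 (every theorem of T is a theorem of S4 and S5).
K-tableau for the negation ~<><>(p3 | (~p3 | p2)):
1. ~<><>(p3 | (~p3 | p2)), w0
Complete open branch: countermodel on a K-frame, so not valid in K.

T, S4, S5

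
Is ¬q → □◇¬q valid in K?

No, not valid

Tableau for the negation ¬(¬q → □◇¬q):
1. ¬(¬q → □◇¬q), u
2. ¬q, u
3. ¬□◇¬q, u
4. ¬◇¬q, v
Accessibility: uRv
The negation has an open branch (countermodel exists).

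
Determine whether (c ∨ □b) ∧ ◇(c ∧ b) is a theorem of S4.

No, not valid

Tableau for the negation ¬((c ∨ □b) ∧ ◇(c ∧ b)):
1. ¬((c ∨ □b) ∧ ◇(c ∧ b)), u
2. ¬◇(c ∧ b), u
3. ¬(c ∧ b), u
4. ¬b, u
Accessibility: uRu
The negation has an open branch (countermodel exists).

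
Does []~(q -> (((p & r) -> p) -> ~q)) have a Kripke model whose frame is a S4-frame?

1. []~(q -> (((p & r) -> p) -> ~q)), w0
2. ~(q -> (((p & r) -> p) -> ~q)), w0
3. q, w0
4. ~(((p & r) -> p) -> ~q), w0
5. (p & r) -> p, w0
6. p, w0
Accessibility: w0Rw0

Satisfiable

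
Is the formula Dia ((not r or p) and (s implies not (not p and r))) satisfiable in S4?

Yes, satisfiable

1. Dia ((not r or p) and (s implies not (not p and r))), w0
2. (not r or p) and (s implies not (not p and r)), w1
3. not r or p, w1
4. s implies not (not p and r), w1
5. p, w1
6. not (not p and r), w1
7. not r, w1
Accessibility: w0Rw0, w0Rw1, w1Rw1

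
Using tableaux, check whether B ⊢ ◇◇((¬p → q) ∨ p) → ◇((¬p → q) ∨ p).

Not valid

Tableau for the negation ¬(◇◇((¬p → q) ∨ p) → ◇((¬p → q) ∨ p)):
1. ¬(◇◇((¬p → q) ∨ p) → ◇((¬p → q) ∨ p)), w0
2. ◇◇((¬p → q) ∨ p), w0   [¬→-rule on 1]
3. ¬◇((¬p → q) ∨ p), w0   [¬→-rule on 1]
4. ¬((¬p → q) ∨ p), w0   [¬◇-rule on 3 via w0Rw0]
5. ¬(¬p → q), w0   [¬∨-rule on 4]
6. ¬p, w0   [¬∨-rule on 4]
7. ¬q, w0   [¬→-rule on 5]
8. ◇((¬p → q) ∨ p), w1   [◇-rule on 2: fresh world w1, w0Rw1]
9. ¬((¬p → q) ∨ p), w1   [¬◇-rule on 3 via w0Rw1]
10. ¬(¬p → q), w1   [¬∨-rule on 9]
11. ¬p, w1   [¬∨-rule on 9]
12. ¬q, w1   [¬→-rule on 10]
13. (¬p → q) ∨ p, w2   [◇-rule on 8: fresh world w2, w1Rw2]
14. p, w2   [∨-rule on 13 (branches; this branch)]
Accessibility: w0Rw0, w0Rw1, w1Rw0, w1Rw1, w1Rw2, w2Rw1, w2Rw2
The negation has an open branch (countermodel exists).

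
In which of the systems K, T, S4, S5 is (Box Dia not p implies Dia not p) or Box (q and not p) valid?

T-tableau for the negation not ((Box Dia not p implies Dia not p) or Box (q and not p)):
1. not ((Box Dia not p implies Dia not p) or Box (q and not p)), u
2. not (Box Dia not p implies Dia not p), u   [neg-or-rule on 1]
3. not Box (q and not p), u   [neg-or-rule on 1]
4. Box Dia not p, u   [neg-implies-rule on 2]
5. not Dia not p, u   [neg-implies-rule on 2]
6. Dia not p, u   [Box-rule on 4 via uRu]
7. p, u   [neg-Dia-rule on 5 via uRu]
8. not (q and not p), v   [neg-Box-rule on 3: fresh world v, uRv]
9. Dia not p, v   [Box-rule on 4 via uRv]
10. p, v   [neg-Dia-rule on 5 via uRv]
11. not p, w   [Dia-rule on 6: fresh world w, uRw]
12. Dia not p, w   [Box-rule on 4 via uRw]
13. p, w   [neg-Dia-rule on 5 via uRw]
Accessibility: uRu, uRv, uRw, vRv, wRw
Branch closes: p and not p both at w.
Every branch closes (one shown): valid in T, hence also in S4, S5 (every theorem of T is a theorem of S4 and S5).
K-tableau for the negation not ((Box Dia not p implies Dia not p) or Box (q and not p)):
1. not ((Box Dia not p implies Dia not p) or Box (q and not p)), u
2. not (Box Dia not p implies Dia not p), u   [neg-or-rule on 1]
3. not Box (q and not p), u   [neg-or-rule on 1]
4. Box Dia not p, u   [neg-implies-rule on 2]
5. not Dia not p, u   [neg-implies-rule on 2]
6. not (q and not p), v   [neg-Box-rule on 3: fresh world v, uRv]
7. Dia not p, v   [Box-rule on 4 via uRv]
8. p, v   [neg-Dia-rule on 5 via uRv]
9. not p, w   [Dia-rule on 7: fresh world w, vRw]
Accessibility: uRv, vRw
Complete open branch: countermodel on a K-frame, so not valid in K.

T, S4, S5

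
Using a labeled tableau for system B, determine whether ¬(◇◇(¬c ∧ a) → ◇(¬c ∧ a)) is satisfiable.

Satisfiable (open branch found)

1. ¬(◇◇(¬c ∧ a) → ◇(¬c ∧ a)), w0
2. ◇◇(¬c ∧ a), w0
3. ¬◇(¬c ∧ a), w0
4. ¬(¬c ∧ a), w0
5. ¬a, w0
6. ◇(¬c ∧ a), w1
7. ¬(¬c ∧ a), w1
8. ¬a, w1
9. ¬c ∧ a, w2
10. ¬c, w2
11. a, w2
Accessibility: w0Rw0, w0Rw1, w1Rw0, w1Rw1, w1Rw2, w2Rw1, w2Rw2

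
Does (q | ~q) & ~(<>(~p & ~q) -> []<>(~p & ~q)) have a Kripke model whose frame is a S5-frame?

1. (q | ~q) & ~(<>(~p & ~q) -> []<>(~p & ~q)), w0
2. q | ~q, w0
3. ~(<>(~p & ~q) -> []<>(~p & ~q)), w0
4. <>(~p & ~q), w0
5. ~[]<>(~p & ~q), w0
6. ~q, w0
7. ~p & ~q, w1
8. ~p, w1
9. ~q, w1
10. ~<>(~p & ~q), w2
11. ~(~p & ~q), w0
12. ~(~p & ~q), w1
13. ~(~p & ~q), w2
14. p, w0
15. q, w1
Accessibility: w0Rw0, w0Rw1, w0Rw2, w1Rw0, w1Rw1, w1Rw2, w2Rw0, w2Rw1, w2Rw2
Branch closes: q and ~q both at w1.
Every branch closes; the branch above is one of them.

Unsatisfiable (every branch closes)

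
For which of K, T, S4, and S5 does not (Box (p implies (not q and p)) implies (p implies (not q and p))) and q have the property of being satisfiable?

K

K-tableau for the formula:
1. not (Box (p implies (not q and p)) implies (p implies (not q and p))) and q, 0
2. not (Box (p implies (not q and p)) implies (p implies (not q and p))), 0   [and-rule on 1]
3. q, 0   [and-rule on 1]
4. Box (p implies (not q and p)), 0   [neg-implies-rule on 2]
5. not (p implies (not q and p)), 0   [neg-implies-rule on 2]
6. p, 0   [neg-implies-rule on 5]
7. not (not q and p), 0   [neg-implies-rule on 5]
Complete open branch: satisfiable in K.
T-tableau for the formula:
1. not (Box (p implies (not q and p)) implies (p implies (not q and p))) and q, 0
2. not (Box (p implies (not q and p)) implies (p implies (not q and p))), 0   [and-rule on 1]
3. q, 0   [and-rule on 1]
4. Box (p implies (not q and p)), 0   [neg-implies-rule on 2]
5. not (p implies (not q and p)), 0   [neg-implies-rule on 2]
6. p, 0   [neg-implies-rule on 5]
7. not (not q and p), 0   [neg-implies-rule on 5]
8. p implies (not q and p), 0   [Box-rule on 4 via 0R0]
9. not q and p, 0   [implies-rule on 8 (branches; this branch)]
10. not q, 0   [and-rule on 9]
Accessibility: 0R0
Branch closes: q and not q both at 0.
Every branch closes (one shown): unsatisfiable in T, hence also in S4, S5 (every S4/S5-frame is a T-frame).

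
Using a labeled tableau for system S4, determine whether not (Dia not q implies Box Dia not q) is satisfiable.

Satisfiable

1. not (Dia not q implies Box Dia not q), u
2. Dia not q, u
3. not Box Dia not q, u
4. not q, v
5. not Dia not q, w
6. q, w
Accessibility: uRu, uRv, uRw, vRv, wRw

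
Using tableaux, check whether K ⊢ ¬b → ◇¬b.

Tableau for the negation ¬(¬b → ◇¬b):
1. ¬(¬b → ◇¬b), u
2. ¬b, u
3. ¬◇¬b, u
The negation has an open branch (countermodel exists).

Invalid (countermodel exists)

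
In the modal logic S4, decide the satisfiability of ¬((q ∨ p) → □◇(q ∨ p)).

Yes, satisfiable

1. ¬((q ∨ p) → □◇(q ∨ p)), 0
2. q ∨ p, 0
3. ¬□◇(q ∨ p), 0
4. p, 0
5. ¬◇(q ∨ p), 1
6. ¬(q ∨ p), 1
7. ¬q, 1
8. ¬p, 1
Accessibility: 0R0, 0R1, 1R1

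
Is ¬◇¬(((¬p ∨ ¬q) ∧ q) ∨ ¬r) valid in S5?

Tableau for the negation ◇¬(((¬p ∨ ¬q) ∧ q) ∨ ¬r):
1. ◇¬(((¬p ∨ ¬q) ∧ q) ∨ ¬r), u
2. ¬(((¬p ∨ ¬q) ∧ q) ∨ ¬r), v
3. ¬((¬p ∨ ¬q) ∧ q), v
4. r, v
5. ¬q, v
Accessibility: uRu, uRv, vRu, vRv
The negation has an open branch (countermodel exists).

No, not valid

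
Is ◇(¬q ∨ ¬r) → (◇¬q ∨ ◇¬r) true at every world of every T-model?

Tableau for the negation ¬(◇(¬q ∨ ¬r) → (◇¬q ∨ ◇¬r)):
1. ¬(◇(¬q ∨ ¬r) → (◇¬q ∨ ◇¬r)), 0
2. ◇(¬q ∨ ¬r), 0   [¬→-rule on 1]
3. ¬(◇¬q ∨ ◇¬r), 0   [¬→-rule on 1]
4. ¬◇¬q, 0   [¬∨-rule on 3]
5. ¬◇¬r, 0   [¬∨-rule on 3]
6. q, 0   [¬◇-rule on 4 via 0R0]
7. r, 0   [¬◇-rule on 5 via 0R0]
8. ¬q ∨ ¬r, 1   [◇-rule on 2: fresh world 1, 0R1]
9. q, 1   [¬◇-rule on 4 via 0R1]
10. r, 1   [¬◇-rule on 5 via 0R1]
11. ¬r, 1   [∨-rule on 8 (branches; this branch)]
Accessibility: 0R0, 0R1, 1R1
Branch closes: r and ¬r both at 1.
All branches of the negation close; one closing branch shown above.

Valid in T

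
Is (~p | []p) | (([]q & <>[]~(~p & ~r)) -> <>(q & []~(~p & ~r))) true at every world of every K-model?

Tableau for the negation ~((~p | []p) | (([]q & <>[]~(~p & ~r)) -> <>(q & []~(~p & ~r)))):
1. ~((~p | []p) | (([]q & <>[]~(~p & ~r)) -> <>(q & []~(~p & ~r)))), u
2. ~(~p | []p), u
3. ~(([]q & <>[]~(~p & ~r)) -> <>(q & []~(~p & ~r))), u
4. p, u
5. ~[]p, u
6. []q & <>[]~(~p & ~r), u
7. ~<>(q & []~(~p & ~r)), u
8. []q, u
9. <>[]~(~p & ~r), u
10. ~p, v
11. ~(q & []~(~p & ~r)), v
12. q, v
13. ~[]~(~p & ~r), v
14. []~(~p & ~r), w
15. ~(q & []~(~p & ~r)), w
16. q, w
17. ~[]~(~p & ~r), w
18. ~p & ~r, x
19. ~p, x
20. ~r, x
21. ~p & ~r, y
22. ~p, y
23. ~r, y
24. ~(~p & ~r), y
25. r, y
Accessibility: uRv, uRw, vRx, wRy
Branch closes: r and ~r both at y.
Every branch of the negation's tableau closes; the branch above is one of them.

Valid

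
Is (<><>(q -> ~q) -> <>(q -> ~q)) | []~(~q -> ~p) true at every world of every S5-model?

Valid

Tableau for the negation ~((<><>(q -> ~q) -> <>(q -> ~q)) | []~(~q -> ~p)):
1. ~((<><>(q -> ~q) -> <>(q -> ~q)) | []~(~q -> ~p)), 0
2. ~(<><>(q -> ~q) -> <>(q -> ~q)), 0   [~|-rule on 1]
3. ~[]~(~q -> ~p), 0   [~|-rule on 1]
4. <><>(q -> ~q), 0   [~->-rule on 2]
5. ~<>(q -> ~q), 0   [~->-rule on 2]
6. ~(q -> ~q), 0   [~<>-rule on 5 via 0R0]
7. q, 0   [~->-rule on 6]
8. ~q -> ~p, 1   [~[]-rule on 3: fresh world 1, 0R1]
9. ~(q -> ~q), 1   [~<>-rule on 5 via 0R1]
10. q, 1   [~->-rule on 9]
11. ~p, 1   [->-rule on 8 (branches; this branch)]
12. <>(q -> ~q), 2   [<>-rule on 4: fresh world 2, 0R2]
13. ~(q -> ~q), 2   [~<>-rule on 5 via 0R2]
14. q, 2   [~->-rule on 13]
15. q -> ~q, 3   [<>-rule on 12: fresh world 3, 2R3]
16. ~(q -> ~q), 3   [~<>-rule on 5 via 0R3]
17. q, 3   [~->-rule on 16]
18. ~q, 3   [->-rule on 15 (branches; this branch)]
Accessibility: 0R0, 0R1, 0R2, 0R3, 1R0, 1R1, 1R2, 1R3, 2R0, 2R1, 2R2, 2R3, 3R0, 3R1, 3R2, 3R3
Branch closes: q and ~q both at 3.
Every branch of the negation's tableau closes; the branch above is one of them.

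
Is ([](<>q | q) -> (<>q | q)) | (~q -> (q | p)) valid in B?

Tableau for the negation ~(([](<>q | q) -> (<>q | q)) | (~q -> (q | p))):
1. ~(([](<>q | q) -> (<>q | q)) | (~q -> (q | p))), 0
2. ~([](<>q | q) -> (<>q | q)), 0   [~|-rule on 1]
3. ~(~q -> (q | p)), 0   [~|-rule on 1]
4. [](<>q | q), 0   [~->-rule on 2]
5. ~(<>q | q), 0   [~->-rule on 2]
6. ~q, 0   [~->-rule on 3]
7. ~(q | p), 0   [~->-rule on 3]
8. ~<>q, 0   [~|-rule on 5]
9. ~p, 0   [~|-rule on 7]
10. <>q | q, 0   [[]-rule on 4 via 0R0]
11. <>q, 0   [|-rule on 10 (branches; this branch)]
12. q, 1   [<>-rule on 11: fresh world 1, 0R1]
13. <>q | q, 1   [[]-rule on 4 via 0R1]
14. ~q, 1   [~<>-rule on 8 via 0R1]
Accessibility: 0R0, 0R1, 1R0, 1R1
Branch closes: q and ~q both at 1.
All branches of the negation close; one closing branch shown above.

Yes, valid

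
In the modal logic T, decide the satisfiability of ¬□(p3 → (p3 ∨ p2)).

1. ¬□(p3 → (p3 ∨ p2)), u
2. ¬(p3 → (p3 ∨ p2)), v   [¬□-rule on 1: fresh world v, uRv]
3. p3, v   [¬→-rule on 2]
4. ¬(p3 ∨ p2), v   [¬→-rule on 2]
5. ¬p3, v   [¬∨-rule on 4]
6. ¬p2, v   [¬∨-rule on 4]
Accessibility: uRu, uRv, vRv
Branch closes: p3 and ¬p3 both at v.
Every branch closes; the branch above is one of them.

Unsatisfiable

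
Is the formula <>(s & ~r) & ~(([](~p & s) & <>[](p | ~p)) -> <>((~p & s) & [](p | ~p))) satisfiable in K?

Unsatisfiable

1. <>(s & ~r) & ~(([](~p & s) & <>[](p | ~p)) -> <>((~p & s) & [](p | ~p))), w0
2. <>(s & ~r), w0
3. ~(([](~p & s) & <>[](p | ~p)) -> <>((~p & s) & [](p | ~p))), w0
4. [](~p & s) & <>[](p | ~p), w0
5. ~<>((~p & s) & [](p | ~p)), w0
6. [](~p & s), w0
7. <>[](p | ~p), w0
8. s & ~r, w1
9. s, w1
10. ~r, w1
11. ~((~p & s) & [](p | ~p)), w1
12. ~p & s, w1
13. ~p, w1
14. ~[](p | ~p), w1
15. [](p | ~p), w2
16. ~((~p & s) & [](p | ~p)), w2
17. ~p & s, w2
18. ~p, w2
19. s, w2
20. ~[](p | ~p), w2
21. ~(p | ~p), w3
22. ~p, w3
23. p, w3
Accessibility: w0Rw1, w0Rw2, w1Rw3
Branch closes: p and ~p both at w3.
(One branch shown.) All branches close.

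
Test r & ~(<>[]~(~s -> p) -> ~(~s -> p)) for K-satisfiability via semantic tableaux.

1. r & ~(<>[]~(~s -> p) -> ~(~s -> p)), w0
2. r, w0
3. ~(<>[]~(~s -> p) -> ~(~s -> p)), w0
4. <>[]~(~s -> p), w0
5. ~s -> p, w0
6. p, w0
7. []~(~s -> p), w1
Accessibility: w0Rw1

Yes, satisfiable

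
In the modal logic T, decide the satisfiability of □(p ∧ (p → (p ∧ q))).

Satisfiable

1. □(p ∧ (p → (p ∧ q))), u
2. p ∧ (p → (p ∧ q)), u
3. p, u
4. p → (p ∧ q), u
5. p ∧ q, u
6. q, u
Accessibility: uRu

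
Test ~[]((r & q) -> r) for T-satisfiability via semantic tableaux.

Unsatisfiable

1. ~[]((r & q) -> r), 0
2. ~((r & q) -> r), 1   [~[]-rule on 1: fresh world 1, 0R1]
3. r & q, 1   [~->-rule on 2]
4. ~r, 1   [~->-rule on 2]
5. r, 1   [&-rule on 3]
6. q, 1   [&-rule on 3]
Accessibility: 0R0, 0R1, 1R1
Branch closes: r and ~r both at 1.
Every branch closes; the branch above is one of them.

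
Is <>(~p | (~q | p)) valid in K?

No, not valid

Tableau for the negation ~<>(~p | (~q | p)):
1. ~<>(~p | (~q | p)), w0
The negation has an open branch (countermodel exists).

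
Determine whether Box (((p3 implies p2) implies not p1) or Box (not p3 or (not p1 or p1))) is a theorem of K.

Tableau for the negation not Box (((p3 implies p2) implies not p1) or Box (not p3 or (not p1 or p1))):
1. not Box (((p3 implies p2) implies not p1) or Box (not p3 or (not p1 or p1))), 0
2. not (((p3 implies p2) implies not p1) or Box (not p3 or (not p1 or p1))), 1   [neg-Box-rule on 1: fresh world 1, 0R1]
3. not ((p3 implies p2) implies not p1), 1   [neg-or-rule on 2]
4. not Box (not p3 or (not p1 or p1)), 1   [neg-or-rule on 2]
5. p3 implies p2, 1   [neg-implies-rule on 3]
6. p1, 1   [neg-implies-rule on 3]
7. p2, 1   [implies-rule on 5 (branches; this branch)]
8. not (not p3 or (not p1 or p1)), 2   [neg-Box-rule on 4: fresh world 2, 1R2]
9. p3, 2   [neg-or-rule on 8]
10. not (not p1 or p1), 2   [neg-or-rule on 8]
11. p1, 2   [neg-or-rule on 10]
12. not p1, 2   [neg-or-rule on 10]
Accessibility: 0R1, 1R2
Branch closes: p1 and not p1 both at 2.
Every branch of the negation's tableau closes; the branch above is one of them.

Valid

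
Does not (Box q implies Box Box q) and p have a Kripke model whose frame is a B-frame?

1. not (Box q implies Box Box q) and p, 0
2. not (Box q implies Box Box q), 0   [and-rule on 1]
3. p, 0   [and-rule on 1]
4. Box q, 0   [neg-implies-rule on 2]
5. not Box Box q, 0   [neg-implies-rule on 2]
6. q, 0   [Box-rule on 4 via 0R0]
7. not Box q, 1   [neg-Box-rule on 5: fresh world 1, 0R1]
8. q, 1   [Box-rule on 4 via 0R1]
9. not q, 2   [neg-Box-rule on 7: fresh world 2, 1R2]
Accessibility: 0R0, 0R1, 1R0, 1R1, 1R2, 2R1, 2R2

Yes, satisfiable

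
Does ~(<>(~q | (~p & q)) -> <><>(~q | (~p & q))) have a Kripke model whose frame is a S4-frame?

1. ~(<>(~q | (~p & q)) -> <><>(~q | (~p & q))), w0
2. <>(~q | (~p & q)), w0   [~->-rule on 1]
3. ~<><>(~q | (~p & q)), w0   [~->-rule on 1]
4. ~<>(~q | (~p & q)), w0   [~<>-rule on 3 via w0Rw0]
5. ~(~q | (~p & q)), w0   [~<>-rule on 4 via w0Rw0]
6. q, w0   [~|-rule on 5]
7. ~(~p & q), w0   [~|-rule on 5]
8. p, w0   [~&-rule on 7 (branches; this branch)]
9. ~q | (~p & q), w1   [<>-rule on 2: fresh world w1, w0Rw1]
10. ~<>(~q | (~p & q)), w1   [~<>-rule on 3 via w0Rw1]
11. ~(~q | (~p & q)), w1   [~<>-rule on 4 via w0Rw1]
12. q, w1   [~|-rule on 11]
13. ~(~p & q), w1   [~|-rule on 11]
14. ~p & q, w1   [|-rule on 9 (branches; this branch)]
15. ~p, w1   [&-rule on 14]
16. ~q, w1   [~&-rule on 13 (branches; this branch)]
Accessibility: w0Rw0, w0Rw1, w1Rw1
Branch closes: q and ~q both at w1.
(One branch shown.) All branches close.

No, unsatisfiable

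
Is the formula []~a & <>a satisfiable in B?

1. []~a & <>a, w0
2. []~a, w0
3. <>a, w0
4. ~a, w0
5. a, w1
6. ~a, w1
Accessibility: w0Rw0, w0Rw1, w1Rw0, w1Rw1
Branch closes: a and ~a both at w1.
(One branch shown.) All branches close.

Unsatisfiable (every branch closes)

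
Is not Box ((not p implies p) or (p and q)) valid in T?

No, not valid

Tableau for the negation Box ((not p implies p) or (p and q)):
1. Box ((not p implies p) or (p and q)), u
2. (not p implies p) or (p and q), u
3. p and q, u
4. p, u
5. q, u
Accessibility: uRu
The negation has an open branch (countermodel exists).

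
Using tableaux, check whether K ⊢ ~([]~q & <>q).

Tableau for the negation []~q & <>q:
1. []~q & <>q, 0
2. []~q, 0
3. <>q, 0
4. q, 1
5. ~q, 1
Accessibility: 0R1
Branch closes: q and ~q both at 1.
Every branch of the negation's tableau closes; the branch above is one of them.

Valid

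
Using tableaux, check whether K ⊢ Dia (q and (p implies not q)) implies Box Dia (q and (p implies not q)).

Invalid (countermodel exists)

Tableau for the negation not (Dia (q and (p implies not q)) implies Box Dia (q and (p implies not q))):
1. not (Dia (q and (p implies not q)) implies Box Dia (q and (p implies not q))), w0
2. Dia (q and (p implies not q)), w0
3. not Box Dia (q and (p implies not q)), w0
4. q and (p implies not q), w1
5. q, w1
6. p implies not q, w1
7. not p, w1
8. not Dia (q and (p implies not q)), w2
Accessibility: w0Rw1, w0Rw2
The negation has an open branch (countermodel exists).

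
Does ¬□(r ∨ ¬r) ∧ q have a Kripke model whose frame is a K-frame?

1. ¬□(r ∨ ¬r) ∧ q, u
2. ¬□(r ∨ ¬r), u
3. q, u
4. ¬(r ∨ ¬r), v
5. ¬r, v
6. r, v
Accessibility: uRv
Branch closes: r and ¬r both at v.
Every branch closes; the branch above is one of them.

Unsatisfiable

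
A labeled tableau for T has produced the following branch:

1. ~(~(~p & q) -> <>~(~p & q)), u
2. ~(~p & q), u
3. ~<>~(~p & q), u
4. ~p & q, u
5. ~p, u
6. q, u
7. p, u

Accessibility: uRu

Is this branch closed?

Closed

Both p and ~p appear at u.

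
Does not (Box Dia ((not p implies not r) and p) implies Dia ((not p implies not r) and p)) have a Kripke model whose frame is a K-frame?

1. not (Box Dia ((not p implies not r) and p) implies Dia ((not p implies not r) and p)), u
2. Box Dia ((not p implies not r) and p), u
3. not Dia ((not p implies not r) and p), u

Satisfiable (open branch found)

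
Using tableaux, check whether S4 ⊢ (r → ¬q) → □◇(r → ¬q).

Not valid

Tableau for the negation ¬((r → ¬q) → □◇(r → ¬q)):
1. ¬((r → ¬q) → □◇(r → ¬q)), 0
2. r → ¬q, 0
3. ¬□◇(r → ¬q), 0
4. ¬q, 0
5. ¬◇(r → ¬q), 1
6. ¬(r → ¬q), 1
7. r, 1
8. q, 1
Accessibility: 0R0, 0R1, 1R1
The negation has an open branch (countermodel exists).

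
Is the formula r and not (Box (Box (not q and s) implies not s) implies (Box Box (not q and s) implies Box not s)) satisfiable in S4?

No, unsatisfiable

1. r and not (Box (Box (not q and s) implies not s) implies (Box Box (not q and s) implies Box not s)), 0
2. r, 0
3. not (Box (Box (not q and s) implies not s) implies (Box Box (not q and s) implies Box not s)), 0
4. Box (Box (not q and s) implies not s), 0
5. not (Box Box (not q and s) implies Box not s), 0
6. Box Box (not q and s), 0
7. not Box not s, 0
8. Box (not q and s) implies not s, 0
9. Box (not q and s), 0
10. not q and s, 0
11. not q, 0
12. s, 0
13. not Box (not q and s), 0
14. s, 1
15. Box (not q and s) implies not s, 1
16. Box (not q and s), 1
17. not q and s, 1
18. not q, 1
19. not Box (not q and s), 1
20. not (not q and s), 2
21. Box (not q and s) implies not s, 2
22. Box (not q and s), 2
23. not q and s, 2
24. not q, 2
25. s, 2
26. not s, 2
Accessibility: 0R0, 0R1, 0R2, 1R1, 2R2
Branch closes: s and not s both at 2.
Every branch closes; the branch above is one of them.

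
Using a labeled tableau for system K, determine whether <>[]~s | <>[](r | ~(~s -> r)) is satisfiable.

1. <>[]~s | <>[](r | ~(~s -> r)), w0
2. <>[](r | ~(~s -> r)), w0   [|-rule on 1 (branches; this branch)]
3. [](r | ~(~s -> r)), w1   [<>-rule on 2: fresh world w1, w0Rw1]
Accessibility: w0Rw1

Satisfiable (open branch found)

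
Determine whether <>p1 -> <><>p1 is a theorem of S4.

Tableau for the negation ~(<>p1 -> <><>p1):
1. ~(<>p1 -> <><>p1), 0
2. <>p1, 0
3. ~<><>p1, 0
4. ~<>p1, 0
5. ~p1, 0
6. p1, 1
7. ~<>p1, 1
8. ~p1, 1
Accessibility: 0R0, 0R1, 1R1
Branch closes: p1 and ~p1 both at 1.
Every branch of the negation's tableau closes; the branch above is one of them.

Valid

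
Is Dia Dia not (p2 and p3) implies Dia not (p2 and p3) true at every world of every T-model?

No, not valid

Tableau for the negation not (Dia Dia not (p2 and p3) implies Dia not (p2 and p3)):
1. not (Dia Dia not (p2 and p3) implies Dia not (p2 and p3)), w0
2. Dia Dia not (p2 and p3), w0
3. not Dia not (p2 and p3), w0
4. p2 and p3, w0
5. p2, w0
6. p3, w0
7. Dia not (p2 and p3), w1
8. p2 and p3, w1
9. p2, w1
10. p3, w1
11. not (p2 and p3), w2
12. not p3, w2
Accessibility: w0Rw0, w0Rw1, w1Rw1, w1Rw2, w2Rw2
The negation has an open branch (countermodel exists).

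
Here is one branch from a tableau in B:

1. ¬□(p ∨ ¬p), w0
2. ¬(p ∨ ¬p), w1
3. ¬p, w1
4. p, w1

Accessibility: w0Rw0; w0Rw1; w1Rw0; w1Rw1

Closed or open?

Both p and ¬p appear at w1.

Closed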